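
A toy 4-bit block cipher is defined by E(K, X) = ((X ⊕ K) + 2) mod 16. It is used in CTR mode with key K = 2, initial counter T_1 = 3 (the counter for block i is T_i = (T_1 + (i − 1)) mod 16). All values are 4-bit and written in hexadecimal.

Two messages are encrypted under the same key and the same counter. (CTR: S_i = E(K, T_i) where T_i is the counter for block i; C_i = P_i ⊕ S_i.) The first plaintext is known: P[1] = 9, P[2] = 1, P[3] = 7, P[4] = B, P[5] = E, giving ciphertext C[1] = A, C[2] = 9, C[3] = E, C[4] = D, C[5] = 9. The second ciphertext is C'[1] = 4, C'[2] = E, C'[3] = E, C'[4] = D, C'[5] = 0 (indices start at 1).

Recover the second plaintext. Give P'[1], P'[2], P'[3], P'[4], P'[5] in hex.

In CTR with a reused counter, both messages share the same keystream S_i, so C_i ⊕ C'_i = P_i ⊕ P'_i and thus P'_i = P_i ⊕ C_i ⊕ C'_i.
P'[1]: 9 ⊕ A ⊕ 4 = 7.
P'[2]: 1 ⊕ 9 ⊕ E = 6.
P'[3]: 7 ⊕ E ⊕ E = 7.
P'[4]: B ⊕ D ⊕ D = B.
P'[5]: E ⊕ 9 ⊕ 0 = 7.

P'[1] = 7, P'[2] = 6, P'[3] = 7, P'[4] = B, P'[5] = 7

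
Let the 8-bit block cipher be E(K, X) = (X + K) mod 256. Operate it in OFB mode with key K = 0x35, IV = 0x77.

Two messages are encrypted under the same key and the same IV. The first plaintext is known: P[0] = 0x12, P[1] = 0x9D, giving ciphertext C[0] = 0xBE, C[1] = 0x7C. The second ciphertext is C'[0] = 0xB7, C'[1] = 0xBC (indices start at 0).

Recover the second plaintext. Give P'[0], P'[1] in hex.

In OFB with a reused IV, both messages share the same keystream S_i, so C_i ⊕ C'_i = P_i ⊕ P'_i and thus P'_i = P_i ⊕ C_i ⊕ C'_i.
P'[0]: 0x12 ⊕ 0xBE ⊕ 0xB7 = 0x1B.
P'[1]: 0x9D ⊕ 0x7C ⊕ 0xBC = 0x5D.

P'[0] = 0x1B, P'[1] = 0x5D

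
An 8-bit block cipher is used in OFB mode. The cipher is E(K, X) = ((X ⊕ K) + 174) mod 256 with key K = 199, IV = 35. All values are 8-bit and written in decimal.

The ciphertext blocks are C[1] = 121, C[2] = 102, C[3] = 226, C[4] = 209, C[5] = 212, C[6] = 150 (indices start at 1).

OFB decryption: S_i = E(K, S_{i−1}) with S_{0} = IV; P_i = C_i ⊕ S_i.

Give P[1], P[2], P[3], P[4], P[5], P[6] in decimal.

P[1] = 235, P[2] = 101, P[3] = 144, P[4] = 178, P[5] = 134, P[6] = 213

P[1]: S = E(K, 35) = 146; 121 ⊕ 146 = 235.
P[2]: S = E(K, 146) = 3; 102 ⊕ 3 = 101.
P[3]: S = E(K, 3) = 114; 226 ⊕ 114 = 144.
P[4]: S = E(K, 114) = 99; 209 ⊕ 99 = 178.
P[5]: S = E(K, 99) = 82; 212 ⊕ 82 = 134.
P[6]: S = E(K, 82) = 67; 150 ⊕ 67 = 213.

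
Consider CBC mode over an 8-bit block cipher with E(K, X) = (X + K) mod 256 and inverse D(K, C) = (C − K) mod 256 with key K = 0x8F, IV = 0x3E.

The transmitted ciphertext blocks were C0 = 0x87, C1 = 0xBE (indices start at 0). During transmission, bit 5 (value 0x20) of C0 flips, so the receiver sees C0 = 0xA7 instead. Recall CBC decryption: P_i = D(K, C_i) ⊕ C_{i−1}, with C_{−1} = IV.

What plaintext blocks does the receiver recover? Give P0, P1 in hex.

Only C0 changed, to 0xA7. In CBC, a change in C_i garbles P_i and flips the same bit in P_{i+1}. Decrypting the received ciphertext:
P0: D(K, 0xA7) = 0x18; 0x18 ⊕ 0x3E = 0x26.
P1: D(K, 0xBE) = 0x2F; 0x2F ⊕ 0xA7 = 0x88.
Blocks that differ from the original plaintext: P0, P1.

P0 = 0x26, P1 = 0x88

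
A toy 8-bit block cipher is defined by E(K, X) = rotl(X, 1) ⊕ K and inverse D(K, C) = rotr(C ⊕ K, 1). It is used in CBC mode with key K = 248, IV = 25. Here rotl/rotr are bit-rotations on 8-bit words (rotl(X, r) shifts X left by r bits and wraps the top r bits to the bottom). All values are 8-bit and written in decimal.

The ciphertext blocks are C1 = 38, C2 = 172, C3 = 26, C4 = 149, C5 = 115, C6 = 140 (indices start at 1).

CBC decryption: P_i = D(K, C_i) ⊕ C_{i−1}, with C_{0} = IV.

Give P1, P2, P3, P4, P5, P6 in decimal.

P1 = 118, P2 = 12, P3 = 221, P4 = 172, P5 = 80, P6 = 73

P1: D(K, 38) = 111; 111 ⊕ 25 = 118.
P2: D(K, 172) = 42; 42 ⊕ 38 = 12.
P3: D(K, 26) = 113; 113 ⊕ 172 = 221.
P4: D(K, 149) = 182; 182 ⊕ 26 = 172.
P5: D(K, 115) = 197; 197 ⊕ 149 = 80.
P6: D(K, 140) = 58; 58 ⊕ 115 = 73.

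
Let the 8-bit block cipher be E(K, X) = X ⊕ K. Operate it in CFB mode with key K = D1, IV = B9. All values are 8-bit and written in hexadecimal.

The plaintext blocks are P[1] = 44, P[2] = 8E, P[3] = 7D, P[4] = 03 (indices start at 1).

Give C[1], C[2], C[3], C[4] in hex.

CFB encryption: C_i = P_i ⊕ E(K, C_{i−1}), with C_{0} = IV.
C[1]: E(K, B9) = 68; 44 ⊕ 68 = 2C.
C[2]: E(K, 2C) = FD; 8E ⊕ FD = 73.
C[3]: E(K, 73) = A2; 7D ⊕ A2 = DF.
C[4]: E(K, DF) = 0E; 03 ⊕ 0E = 0D.

C[1] = 2C, C[2] = 73, C[3] = DF, C[4] = 0D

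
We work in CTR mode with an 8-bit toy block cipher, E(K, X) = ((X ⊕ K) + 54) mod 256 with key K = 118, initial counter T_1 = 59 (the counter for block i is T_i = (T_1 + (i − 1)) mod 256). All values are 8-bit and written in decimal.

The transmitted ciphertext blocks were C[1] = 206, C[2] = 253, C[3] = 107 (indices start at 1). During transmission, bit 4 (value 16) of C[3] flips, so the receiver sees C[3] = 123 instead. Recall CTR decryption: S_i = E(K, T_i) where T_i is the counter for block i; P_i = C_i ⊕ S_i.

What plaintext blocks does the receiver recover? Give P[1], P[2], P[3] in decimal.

P[1] = 77, P[2] = 125, P[3] = 250

Only C[3] changed, to 123. In CTR, a change in C_i flips the same bit in P_i only; the keystream is unaffected. Decrypting the received ciphertext:
P[1]: T = 59, S = E(K, T) = 131; 206 ⊕ 131 = 77.
P[2]: T = 60, S = E(K, T) = 128; 253 ⊕ 128 = 125.
P[3]: T = 61, S = E(K, T) = 129; 123 ⊕ 129 = 250.
Blocks that differ from the original plaintext: P[3].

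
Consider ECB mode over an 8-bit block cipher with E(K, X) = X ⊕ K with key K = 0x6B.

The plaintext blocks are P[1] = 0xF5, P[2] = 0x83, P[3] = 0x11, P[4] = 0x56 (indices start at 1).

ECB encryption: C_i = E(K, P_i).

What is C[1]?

C[1] = 0x9E

C[1]: E(K, 0xF5) = 0x9E.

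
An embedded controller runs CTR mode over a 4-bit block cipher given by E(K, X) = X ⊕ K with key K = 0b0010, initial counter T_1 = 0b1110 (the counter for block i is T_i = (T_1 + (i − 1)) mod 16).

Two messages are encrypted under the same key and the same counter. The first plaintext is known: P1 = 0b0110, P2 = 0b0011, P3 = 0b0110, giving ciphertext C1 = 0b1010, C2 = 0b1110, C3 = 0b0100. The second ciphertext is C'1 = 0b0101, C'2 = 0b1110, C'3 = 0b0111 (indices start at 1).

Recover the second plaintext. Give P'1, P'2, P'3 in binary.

In CTR with a reused counter, both messages share the same keystream S_i, so C_i ⊕ C'_i = P_i ⊕ P'_i and thus P'_i = P_i ⊕ C_i ⊕ C'_i.
P'1: 0b0110 ⊕ 0b1010 ⊕ 0b0101 = 0b1001.
P'2: 0b0011 ⊕ 0b1110 ⊕ 0b1110 = 0b0011.
P'3: 0b0110 ⊕ 0b0100 ⊕ 0b0111 = 0b0101.

P'1 = 0b1001, P'2 = 0b0011, P'3 = 0b0101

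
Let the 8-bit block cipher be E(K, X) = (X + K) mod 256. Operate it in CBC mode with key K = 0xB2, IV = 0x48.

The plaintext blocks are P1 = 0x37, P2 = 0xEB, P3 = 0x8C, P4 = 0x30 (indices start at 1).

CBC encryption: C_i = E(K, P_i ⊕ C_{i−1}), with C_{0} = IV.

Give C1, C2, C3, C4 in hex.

C1 = 0x31, C2 = 0x8C, C3 = 0xB2, C4 = 0x34

C1: P1 ⊕ 0x48 = 0x7F; E(K, 0x7F) = 0x31.
C2: P2 ⊕ 0x31 = 0xDA; E(K, 0xDA) = 0x8C.
C3: P3 ⊕ 0x8C = 0x00; E(K, 0x00) = 0xB2.
C4: P4 ⊕ 0xB2 = 0x82; E(K, 0x82) = 0x34.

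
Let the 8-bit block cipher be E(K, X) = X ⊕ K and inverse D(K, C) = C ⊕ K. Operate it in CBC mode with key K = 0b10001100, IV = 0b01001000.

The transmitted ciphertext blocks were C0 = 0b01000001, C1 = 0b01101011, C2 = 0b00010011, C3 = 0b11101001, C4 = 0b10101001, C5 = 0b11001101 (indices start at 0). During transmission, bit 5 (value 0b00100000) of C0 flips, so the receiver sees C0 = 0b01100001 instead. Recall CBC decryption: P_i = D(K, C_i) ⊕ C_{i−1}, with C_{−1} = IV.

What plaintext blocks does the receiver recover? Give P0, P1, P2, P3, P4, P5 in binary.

P0 = 0b10100101, P1 = 0b10000110, P2 = 0b11110100, P3 = 0b01110110, P4 = 0b11001100, P5 = 0b11101000

Only C0 changed, to 0b01100001. In CBC, a change in C_i garbles P_i and flips the same bit in P_{i+1}. Decrypting the received ciphertext:
P0: D(K, 0b01100001) = 0b11101101; 0b11101101 ⊕ 0b01001000 = 0b10100101.
P1: D(K, 0b01101011) = 0b11100111; 0b11100111 ⊕ 0b01100001 = 0b10000110.
P2: D(K, 0b00010011) = 0b10011111; 0b10011111 ⊕ 0b01101011 = 0b11110100.
P3: D(K, 0b11101001) = 0b01100101; 0b01100101 ⊕ 0b00010011 = 0b01110110.
P4: D(K, 0b10101001) = 0b00100101; 0b00100101 ⊕ 0b11101001 = 0b11001100.
P5: D(K, 0b11001101) = 0b01000001; 0b01000001 ⊕ 0b10101001 = 0b11101000.
Blocks that differ from the original plaintext: P0, P1.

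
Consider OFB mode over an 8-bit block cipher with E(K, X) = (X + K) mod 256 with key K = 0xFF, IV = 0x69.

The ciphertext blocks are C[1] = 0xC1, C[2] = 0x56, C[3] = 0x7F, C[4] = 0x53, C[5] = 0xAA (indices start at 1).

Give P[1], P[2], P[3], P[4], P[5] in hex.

P[1] = 0xA9, P[2] = 0x31, P[3] = 0x19, P[4] = 0x36, P[5] = 0xCE

OFB decryption: S_i = E(K, S_{i−1}) with S_{0} = IV; P_i = C_i ⊕ S_i.
P[1]: S = E(K, 0x69) = 0x68; 0xC1 ⊕ 0x68 = 0xA9.
P[2]: S = E(K, 0x68) = 0x67; 0x56 ⊕ 0x67 = 0x31.
P[3]: S = E(K, 0x67) = 0x66; 0x7F ⊕ 0x66 = 0x19.
P[4]: S = E(K, 0x66) = 0x65; 0x53 ⊕ 0x65 = 0x36.
P[5]: S = E(K, 0x65) = 0x64; 0xAA ⊕ 0x64 = 0xCE.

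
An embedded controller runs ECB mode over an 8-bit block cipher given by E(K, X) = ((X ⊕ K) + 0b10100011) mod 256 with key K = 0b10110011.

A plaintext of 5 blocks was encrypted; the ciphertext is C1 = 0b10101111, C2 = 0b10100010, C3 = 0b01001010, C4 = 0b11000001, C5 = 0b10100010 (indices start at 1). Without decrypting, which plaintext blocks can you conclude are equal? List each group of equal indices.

P2 = P5

ECB encrypts each block independently with the same key, so equal ciphertext blocks imply equal plaintext blocks.
C2 = C5 = 0b10100010, so P2 = P5.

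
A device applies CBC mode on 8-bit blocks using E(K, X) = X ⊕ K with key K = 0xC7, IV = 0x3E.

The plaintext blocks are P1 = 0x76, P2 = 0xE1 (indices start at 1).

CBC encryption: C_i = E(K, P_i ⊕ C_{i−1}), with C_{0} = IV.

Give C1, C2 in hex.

C1 = 0x8F, C2 = 0xA9

C1: P1 ⊕ 0x3E = 0x48; E(K, 0x48) = 0x8F.
C2: P2 ⊕ 0x8F = 0x6E; E(K, 0x6E) = 0xA9.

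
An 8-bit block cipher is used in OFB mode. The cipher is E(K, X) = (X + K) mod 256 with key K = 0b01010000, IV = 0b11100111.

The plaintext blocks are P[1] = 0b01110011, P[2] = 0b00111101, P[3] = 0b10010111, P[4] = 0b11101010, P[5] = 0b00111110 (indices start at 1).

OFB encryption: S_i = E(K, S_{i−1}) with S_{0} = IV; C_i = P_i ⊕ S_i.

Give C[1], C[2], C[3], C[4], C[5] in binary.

C[1]: S = E(K, 0b11100111) = 0b00110111; 0b01110011 ⊕ 0b00110111 = 0b01000100.
C[2]: S = E(K, 0b00110111) = 0b10000111; 0b00111101 ⊕ 0b10000111 = 0b10111010.
C[3]: S = E(K, 0b10000111) = 0b11010111; 0b10010111 ⊕ 0b11010111 = 0b01000000.
C[4]: S = E(K, 0b11010111) = 0b00100111; 0b11101010 ⊕ 0b00100111 = 0b11001101.
C[5]: S = E(K, 0b00100111) = 0b01110111; 0b00111110 ⊕ 0b01110111 = 0b01001001.

C[1] = 0b01000100, C[2] = 0b10111010, C[3] = 0b01000000, C[4] = 0b11001101, C[5] = 0b01001001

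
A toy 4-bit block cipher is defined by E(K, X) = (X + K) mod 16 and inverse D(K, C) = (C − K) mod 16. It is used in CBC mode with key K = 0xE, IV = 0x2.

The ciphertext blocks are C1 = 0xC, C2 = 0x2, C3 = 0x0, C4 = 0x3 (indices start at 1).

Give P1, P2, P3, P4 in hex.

P1 = 0xC, P2 = 0x8, P3 = 0x0, P4 = 0x5

CBC decryption: P_i = D(K, C_i) ⊕ C_{i−1}, with C_{0} = IV.
P1: D(K, 0xC) = 0xE; 0xE ⊕ 0x2 = 0xC.
P2: D(K, 0x2) = 0x4; 0x4 ⊕ 0xC = 0x8.
P3: D(K, 0x0) = 0x2; 0x2 ⊕ 0x2 = 0x0.
P4: D(K, 0x3) = 0x5; 0x5 ⊕ 0x0 = 0x5.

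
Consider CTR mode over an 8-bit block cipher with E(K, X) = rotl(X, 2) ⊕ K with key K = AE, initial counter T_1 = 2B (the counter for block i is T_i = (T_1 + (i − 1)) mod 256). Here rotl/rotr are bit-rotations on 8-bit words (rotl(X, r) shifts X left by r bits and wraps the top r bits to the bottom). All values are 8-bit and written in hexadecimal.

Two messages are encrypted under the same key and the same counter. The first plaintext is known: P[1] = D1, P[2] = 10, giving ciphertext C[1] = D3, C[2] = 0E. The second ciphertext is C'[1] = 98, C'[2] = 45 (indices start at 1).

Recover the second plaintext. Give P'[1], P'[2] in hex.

In CTR with a reused counter, both messages share the same keystream S_i, so C_i ⊕ C'_i = P_i ⊕ P'_i and thus P'_i = P_i ⊕ C_i ⊕ C'_i.
P'[1]: D1 ⊕ D3 ⊕ 98 = 9A.
P'[2]: 10 ⊕ 0E ⊕ 45 = 5B.

P'[1] = 9A, P'[2] = 5B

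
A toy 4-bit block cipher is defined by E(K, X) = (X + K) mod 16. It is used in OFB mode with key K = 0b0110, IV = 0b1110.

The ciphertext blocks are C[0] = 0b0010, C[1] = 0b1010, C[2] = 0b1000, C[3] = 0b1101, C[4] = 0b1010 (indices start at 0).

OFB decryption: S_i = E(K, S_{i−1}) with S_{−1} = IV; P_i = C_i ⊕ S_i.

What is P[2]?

P[2] = 0b1000

P[0]: S = E(K, 0b1110) = 0b0100; 0b0010 ⊕ 0b0100 = 0b0110.
P[1]: S = E(K, 0b0100) = 0b1010; 0b1010 ⊕ 0b1010 = 0b0000.
P[2]: S = E(K, 0b1010) = 0b0000; 0b1000 ⊕ 0b0000 = 0b1000.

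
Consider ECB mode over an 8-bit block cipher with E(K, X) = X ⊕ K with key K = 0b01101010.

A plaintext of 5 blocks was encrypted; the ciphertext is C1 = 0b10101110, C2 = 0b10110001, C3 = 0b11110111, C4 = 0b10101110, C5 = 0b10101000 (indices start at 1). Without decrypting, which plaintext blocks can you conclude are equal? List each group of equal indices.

ECB encrypts each block independently with the same key, so equal ciphertext blocks imply equal plaintext blocks.
C1 = C4 = 0b10101110, so P1 = P4.

P1 = P4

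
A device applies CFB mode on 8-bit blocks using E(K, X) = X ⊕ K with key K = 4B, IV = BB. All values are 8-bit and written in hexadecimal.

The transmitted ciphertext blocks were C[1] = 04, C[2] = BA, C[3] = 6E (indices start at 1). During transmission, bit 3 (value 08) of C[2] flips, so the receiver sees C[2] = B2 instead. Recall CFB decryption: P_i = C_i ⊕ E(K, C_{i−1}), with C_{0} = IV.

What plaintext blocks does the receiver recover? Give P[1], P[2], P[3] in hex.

P[1] = F4, P[2] = FD, P[3] = 97

Only C[2] changed, to B2. In CFB, a change in C_i flips the same bit in P_i and garbles P_{i+1}. Decrypting the received ciphertext:
P[1]: E(K, BB) = F0; 04 ⊕ F0 = F4.
P[2]: E(K, 04) = 4F; B2 ⊕ 4F = FD.
P[3]: E(K, B2) = F9; 6E ⊕ F9 = 97.
Blocks that differ from the original plaintext: P[2], P[3].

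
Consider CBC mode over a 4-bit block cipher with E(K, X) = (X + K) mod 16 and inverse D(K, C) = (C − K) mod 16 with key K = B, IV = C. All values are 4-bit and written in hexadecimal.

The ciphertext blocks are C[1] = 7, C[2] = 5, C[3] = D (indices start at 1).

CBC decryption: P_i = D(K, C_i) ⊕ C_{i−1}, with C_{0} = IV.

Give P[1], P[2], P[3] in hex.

P[1]: D(K, 7) = C; C ⊕ C = 0.
P[2]: D(K, 5) = A; A ⊕ 7 = D.
P[3]: D(K, D) = 2; 2 ⊕ 5 = 7.

P[1] = 0, P[2] = D, P[3] = 7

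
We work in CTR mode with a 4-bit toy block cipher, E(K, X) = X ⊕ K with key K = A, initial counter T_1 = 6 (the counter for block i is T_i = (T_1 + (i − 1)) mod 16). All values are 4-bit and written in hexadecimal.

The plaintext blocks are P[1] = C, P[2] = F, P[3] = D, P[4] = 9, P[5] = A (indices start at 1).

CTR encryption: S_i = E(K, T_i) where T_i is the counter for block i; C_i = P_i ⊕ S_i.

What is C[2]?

C[1]: T = 6, S = E(K, T) = C; C ⊕ C = 0.
C[2]: T = 7, S = E(K, T) = D; F ⊕ D = 2.

C[2] = 2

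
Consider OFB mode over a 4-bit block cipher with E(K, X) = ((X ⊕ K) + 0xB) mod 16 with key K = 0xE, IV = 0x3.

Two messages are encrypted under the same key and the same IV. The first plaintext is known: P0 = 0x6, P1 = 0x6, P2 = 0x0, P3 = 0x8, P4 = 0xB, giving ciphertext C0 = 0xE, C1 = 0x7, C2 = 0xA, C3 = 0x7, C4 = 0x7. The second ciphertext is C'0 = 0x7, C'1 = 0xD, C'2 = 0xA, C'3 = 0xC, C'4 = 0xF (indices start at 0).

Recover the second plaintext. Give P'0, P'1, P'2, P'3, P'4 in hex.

P'0 = 0xF, P'1 = 0xC, P'2 = 0x0, P'3 = 0x3, P'4 = 0x3

In OFB with a reused IV, both messages share the same keystream S_i, so C_i ⊕ C'_i = P_i ⊕ P'_i and thus P'_i = P_i ⊕ C_i ⊕ C'_i.
P'0: 0x6 ⊕ 0xE ⊕ 0x7 = 0xF.
P'1: 0x6 ⊕ 0x7 ⊕ 0xD = 0xC.
P'2: 0x0 ⊕ 0xA ⊕ 0xA = 0x0.
P'3: 0x8 ⊕ 0x7 ⊕ 0xC = 0x3.
P'4: 0xB ⊕ 0x7 ⊕ 0xF = 0x3.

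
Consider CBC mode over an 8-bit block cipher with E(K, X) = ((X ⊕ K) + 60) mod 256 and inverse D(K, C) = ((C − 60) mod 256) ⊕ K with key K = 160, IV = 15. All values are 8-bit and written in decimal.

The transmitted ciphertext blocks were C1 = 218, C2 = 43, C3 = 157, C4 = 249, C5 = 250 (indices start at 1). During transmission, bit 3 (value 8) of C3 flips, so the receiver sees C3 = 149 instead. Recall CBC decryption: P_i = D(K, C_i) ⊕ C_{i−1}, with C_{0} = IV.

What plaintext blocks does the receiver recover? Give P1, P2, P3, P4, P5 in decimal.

P1 = 49, P2 = 149, P3 = 210, P4 = 136, P5 = 231

Only C3 changed, to 149. In CBC, a change in C_i garbles P_i and flips the same bit in P_{i+1}. Decrypting the received ciphertext:
P1: D(K, 218) = 62; 62 ⊕ 15 = 49.
P2: D(K, 43) = 79; 79 ⊕ 218 = 149.
P3: D(K, 149) = 249; 249 ⊕ 43 = 210.
P4: D(K, 249) = 29; 29 ⊕ 149 = 136.
P5: D(K, 250) = 30; 30 ⊕ 249 = 231.
Blocks that differ from the original plaintext: P3, P4.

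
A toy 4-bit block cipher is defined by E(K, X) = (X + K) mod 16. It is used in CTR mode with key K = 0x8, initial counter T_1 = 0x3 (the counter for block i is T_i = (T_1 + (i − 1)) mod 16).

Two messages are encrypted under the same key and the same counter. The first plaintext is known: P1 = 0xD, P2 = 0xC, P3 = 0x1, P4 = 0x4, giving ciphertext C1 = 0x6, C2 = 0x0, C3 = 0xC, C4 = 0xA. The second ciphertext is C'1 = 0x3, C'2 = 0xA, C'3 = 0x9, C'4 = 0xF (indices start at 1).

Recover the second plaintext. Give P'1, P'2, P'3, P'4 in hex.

In CTR with a reused counter, both messages share the same keystream S_i, so C_i ⊕ C'_i = P_i ⊕ P'_i and thus P'_i = P_i ⊕ C_i ⊕ C'_i.
P'1: 0xD ⊕ 0x6 ⊕ 0x3 = 0x8.
P'2: 0xC ⊕ 0x0 ⊕ 0xA = 0x6.
P'3: 0x1 ⊕ 0xC ⊕ 0x9 = 0x4.
P'4: 0x4 ⊕ 0xA ⊕ 0xF = 0x1.

P'1 = 0x8, P'2 = 0x6, P'3 = 0x4, P'4 = 0x1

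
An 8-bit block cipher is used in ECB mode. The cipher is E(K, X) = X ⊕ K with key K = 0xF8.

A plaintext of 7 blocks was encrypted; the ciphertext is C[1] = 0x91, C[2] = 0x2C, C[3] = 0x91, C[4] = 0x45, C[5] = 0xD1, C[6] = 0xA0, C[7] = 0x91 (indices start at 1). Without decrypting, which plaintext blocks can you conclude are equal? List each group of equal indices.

ECB encrypts each block independently with the same key, so equal ciphertext blocks imply equal plaintext blocks.
C[1] = C[3] = C[7] = 0x91, so P[1] = P[3] = P[7].

P[1] = P[3] = P[7]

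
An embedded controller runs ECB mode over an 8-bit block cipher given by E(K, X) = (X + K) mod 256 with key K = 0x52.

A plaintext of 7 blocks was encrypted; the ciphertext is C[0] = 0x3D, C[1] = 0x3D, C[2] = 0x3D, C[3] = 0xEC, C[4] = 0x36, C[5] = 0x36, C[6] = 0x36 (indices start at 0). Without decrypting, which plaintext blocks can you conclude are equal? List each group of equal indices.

ECB encrypts each block independently with the same key, so equal ciphertext blocks imply equal plaintext blocks.
C[0] = C[1] = C[2] = 0x3D, so P[0] = P[1] = P[2].
C[4] = C[5] = C[6] = 0x36, so P[4] = P[5] = P[6].

P[0] = P[1] = P[2]; P[4] = P[5] = P[6]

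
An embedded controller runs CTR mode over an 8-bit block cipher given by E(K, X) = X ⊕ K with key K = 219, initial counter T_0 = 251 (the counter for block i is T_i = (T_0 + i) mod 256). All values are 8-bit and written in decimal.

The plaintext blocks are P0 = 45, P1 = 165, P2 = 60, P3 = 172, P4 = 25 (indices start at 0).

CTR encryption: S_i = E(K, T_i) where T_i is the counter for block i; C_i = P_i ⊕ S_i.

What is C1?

C1 = 130

C0: T = 251, S = E(K, T) = 32; 45 ⊕ 32 = 13.
C1: T = 252, S = E(K, T) = 39; 165 ⊕ 39 = 130.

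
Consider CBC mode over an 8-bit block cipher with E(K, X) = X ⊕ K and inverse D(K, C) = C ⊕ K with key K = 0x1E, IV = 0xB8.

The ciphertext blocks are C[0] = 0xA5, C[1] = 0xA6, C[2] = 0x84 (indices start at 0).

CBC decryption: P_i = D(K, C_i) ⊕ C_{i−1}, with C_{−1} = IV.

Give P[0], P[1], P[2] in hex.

P[0]: D(K, 0xA5) = 0xBB; 0xBB ⊕ 0xB8 = 0x03.
P[1]: D(K, 0xA6) = 0xB8; 0xB8 ⊕ 0xA5 = 0x1D.
P[2]: D(K, 0x84) = 0x9A; 0x9A ⊕ 0xA6 = 0x3C.

P[0] = 0x03, P[1] = 0x1D, P[2] = 0x3C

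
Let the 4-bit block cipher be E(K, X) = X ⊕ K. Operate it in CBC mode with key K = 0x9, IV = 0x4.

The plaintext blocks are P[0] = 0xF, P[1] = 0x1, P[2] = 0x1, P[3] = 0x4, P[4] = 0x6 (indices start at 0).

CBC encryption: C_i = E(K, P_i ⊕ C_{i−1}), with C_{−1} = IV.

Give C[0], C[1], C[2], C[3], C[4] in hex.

C[0]: P[0] ⊕ 0x4 = 0xB; E(K, 0xB) = 0x2.
C[1]: P[1] ⊕ 0x2 = 0x3; E(K, 0x3) = 0xA.
C[2]: P[2] ⊕ 0xA = 0xB; E(K, 0xB) = 0x2.
C[3]: P[3] ⊕ 0x2 = 0x6; E(K, 0x6) = 0xF.
C[4]: P[4] ⊕ 0xF = 0x9; E(K, 0x9) = 0x0.

C[0] = 0x2, C[1] = 0xA, C[2] = 0x2, C[3] = 0xF, C[4] = 0x0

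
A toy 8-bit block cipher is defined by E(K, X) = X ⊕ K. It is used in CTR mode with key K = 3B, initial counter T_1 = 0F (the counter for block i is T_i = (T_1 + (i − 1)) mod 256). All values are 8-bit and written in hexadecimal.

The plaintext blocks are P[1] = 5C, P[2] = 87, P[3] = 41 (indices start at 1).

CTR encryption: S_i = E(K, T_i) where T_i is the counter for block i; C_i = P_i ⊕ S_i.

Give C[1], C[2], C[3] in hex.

C[1] = 68, C[2] = AC, C[3] = 6B

C[1]: T = 0F, S = E(K, T) = 34; 5C ⊕ 34 = 68.
C[2]: T = 10, S = E(K, T) = 2B; 87 ⊕ 2B = AC.
C[3]: T = 11, S = E(K, T) = 2A; 41 ⊕ 2A = 6B.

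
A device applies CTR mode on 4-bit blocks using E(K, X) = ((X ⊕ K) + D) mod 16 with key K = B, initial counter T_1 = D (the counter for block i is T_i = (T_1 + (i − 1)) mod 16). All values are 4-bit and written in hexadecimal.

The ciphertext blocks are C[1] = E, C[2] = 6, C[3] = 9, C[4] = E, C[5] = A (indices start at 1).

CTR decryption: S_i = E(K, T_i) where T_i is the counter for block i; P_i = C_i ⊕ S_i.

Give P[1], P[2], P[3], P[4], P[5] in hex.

P[1]: T = D, S = E(K, T) = 3; E ⊕ 3 = D.
P[2]: T = E, S = E(K, T) = 2; 6 ⊕ 2 = 4.
P[3]: T = F, S = E(K, T) = 1; 9 ⊕ 1 = 8.
P[4]: T = 0, S = E(K, T) = 8; E ⊕ 8 = 6.
P[5]: T = 1, S = E(K, T) = 7; A ⊕ 7 = D.

P[1] = D, P[2] = 4, P[3] = 8, P[4] = 6, P[5] = D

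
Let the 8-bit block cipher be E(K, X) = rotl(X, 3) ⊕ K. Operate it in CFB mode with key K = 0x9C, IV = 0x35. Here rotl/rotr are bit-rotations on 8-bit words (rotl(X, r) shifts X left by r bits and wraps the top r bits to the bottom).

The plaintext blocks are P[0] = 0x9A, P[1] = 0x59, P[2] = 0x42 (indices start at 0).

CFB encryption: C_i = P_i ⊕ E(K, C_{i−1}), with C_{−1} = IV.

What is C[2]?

C[0]: E(K, 0x35) = 0x35; 0x9A ⊕ 0x35 = 0xAF.
C[1]: E(K, 0xAF) = 0xE1; 0x59 ⊕ 0xE1 = 0xB8.
C[2]: E(K, 0xB8) = 0x59; 0x42 ⊕ 0x59 = 0x1B.

C[2] = 0x1B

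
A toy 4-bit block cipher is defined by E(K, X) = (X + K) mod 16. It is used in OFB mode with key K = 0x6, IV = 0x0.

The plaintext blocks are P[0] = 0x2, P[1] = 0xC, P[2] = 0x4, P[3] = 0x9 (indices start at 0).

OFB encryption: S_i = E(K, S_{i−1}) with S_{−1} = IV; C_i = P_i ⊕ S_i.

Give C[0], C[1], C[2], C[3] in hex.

C[0]: S = E(K, 0x0) = 0x6; 0x2 ⊕ 0x6 = 0x4.
C[1]: S = E(K, 0x6) = 0xC; 0xC ⊕ 0xC = 0x0.
C[2]: S = E(K, 0xC) = 0x2; 0x4 ⊕ 0x2 = 0x6.
C[3]: S = E(K, 0x2) = 0x8; 0x9 ⊕ 0x8 = 0x1.

C[0] = 0x4, C[1] = 0x0, C[2] = 0x6, C[3] = 0x1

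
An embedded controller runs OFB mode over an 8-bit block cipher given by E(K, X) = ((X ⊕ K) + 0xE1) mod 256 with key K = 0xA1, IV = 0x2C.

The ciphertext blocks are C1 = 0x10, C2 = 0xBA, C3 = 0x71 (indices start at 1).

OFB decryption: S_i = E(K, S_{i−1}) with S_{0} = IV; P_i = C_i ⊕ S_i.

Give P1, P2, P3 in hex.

P1 = 0x7E, P2 = 0x0A, P3 = 0x83

P1: S = E(K, 0x2C) = 0x6E; 0x10 ⊕ 0x6E = 0x7E.
P2: S = E(K, 0x6E) = 0xB0; 0xBA ⊕ 0xB0 = 0x0A.
P3: S = E(K, 0xB0) = 0xF2; 0x71 ⊕ 0xF2 = 0x83.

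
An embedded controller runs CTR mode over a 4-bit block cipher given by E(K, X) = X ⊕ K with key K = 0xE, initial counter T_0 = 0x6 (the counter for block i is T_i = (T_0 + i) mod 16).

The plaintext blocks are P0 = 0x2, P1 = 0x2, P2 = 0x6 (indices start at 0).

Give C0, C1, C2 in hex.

C0 = 0xA, C1 = 0xB, C2 = 0x0

CTR encryption: S_i = E(K, T_i) where T_i is the counter for block i; C_i = P_i ⊕ S_i.
C0: T = 0x6, S = E(K, T) = 0x8; 0x2 ⊕ 0x8 = 0xA.
C1: T = 0x7, S = E(K, T) = 0x9; 0x2 ⊕ 0x9 = 0xB.
C2: T = 0x8, S = E(K, T) = 0x6; 0x6 ⊕ 0x6 = 0x0.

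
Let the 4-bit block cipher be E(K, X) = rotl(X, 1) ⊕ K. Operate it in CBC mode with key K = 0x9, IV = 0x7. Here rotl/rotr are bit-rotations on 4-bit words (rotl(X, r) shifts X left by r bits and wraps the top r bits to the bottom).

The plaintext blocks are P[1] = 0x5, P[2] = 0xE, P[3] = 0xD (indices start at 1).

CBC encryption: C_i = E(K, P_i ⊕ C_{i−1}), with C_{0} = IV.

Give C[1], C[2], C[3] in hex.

C[1] = 0xD, C[2] = 0xF, C[3] = 0xD

C[1]: P[1] ⊕ 0x7 = 0x2; E(K, 0x2) = 0xD.
C[2]: P[2] ⊕ 0xD = 0x3; E(K, 0x3) = 0xF.
C[3]: P[3] ⊕ 0xF = 0x2; E(K, 0x2) = 0xD.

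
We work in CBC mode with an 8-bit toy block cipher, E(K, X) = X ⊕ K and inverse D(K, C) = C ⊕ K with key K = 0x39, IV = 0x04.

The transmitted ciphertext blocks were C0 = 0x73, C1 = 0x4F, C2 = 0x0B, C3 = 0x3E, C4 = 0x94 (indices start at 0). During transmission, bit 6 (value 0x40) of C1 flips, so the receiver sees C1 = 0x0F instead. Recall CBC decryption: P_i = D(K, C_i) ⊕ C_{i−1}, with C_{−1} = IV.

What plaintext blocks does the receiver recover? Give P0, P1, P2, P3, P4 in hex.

P0 = 0x4E, P1 = 0x45, P2 = 0x3D, P3 = 0x0C, P4 = 0x93

Only C1 changed, to 0x0F. In CBC, a change in C_i garbles P_i and flips the same bit in P_{i+1}. Decrypting the received ciphertext:
P0: D(K, 0x73) = 0x4A; 0x4A ⊕ 0x04 = 0x4E.
P1: D(K, 0x0F) = 0x36; 0x36 ⊕ 0x73 = 0x45.
P2: D(K, 0x0B) = 0x32; 0x32 ⊕ 0x0F = 0x3D.
P3: D(K, 0x3E) = 0x07; 0x07 ⊕ 0x0B = 0x0C.
P4: D(K, 0x94) = 0xAD; 0xAD ⊕ 0x3E = 0x93.
Blocks that differ from the original plaintext: P1, P2.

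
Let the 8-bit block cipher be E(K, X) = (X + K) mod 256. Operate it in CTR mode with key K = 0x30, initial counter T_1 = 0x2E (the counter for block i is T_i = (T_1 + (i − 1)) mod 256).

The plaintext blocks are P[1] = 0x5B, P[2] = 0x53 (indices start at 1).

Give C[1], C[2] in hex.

CTR encryption: S_i = E(K, T_i) where T_i is the counter for block i; C_i = P_i ⊕ S_i.
C[1]: T = 0x2E, S = E(K, T) = 0x5E; 0x5B ⊕ 0x5E = 0x05.
C[2]: T = 0x2F, S = E(K, T) = 0x5F; 0x53 ⊕ 0x5F = 0x0C.

C[1] = 0x05, C[2] = 0x0C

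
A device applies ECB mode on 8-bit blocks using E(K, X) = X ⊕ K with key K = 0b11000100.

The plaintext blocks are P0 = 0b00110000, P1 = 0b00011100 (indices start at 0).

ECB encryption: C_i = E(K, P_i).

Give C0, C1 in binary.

C0 = 0b11110100, C1 = 0b11011000

C0: E(K, 0b00110000) = 0b11110100.
C1: E(K, 0b00011100) = 0b11011000.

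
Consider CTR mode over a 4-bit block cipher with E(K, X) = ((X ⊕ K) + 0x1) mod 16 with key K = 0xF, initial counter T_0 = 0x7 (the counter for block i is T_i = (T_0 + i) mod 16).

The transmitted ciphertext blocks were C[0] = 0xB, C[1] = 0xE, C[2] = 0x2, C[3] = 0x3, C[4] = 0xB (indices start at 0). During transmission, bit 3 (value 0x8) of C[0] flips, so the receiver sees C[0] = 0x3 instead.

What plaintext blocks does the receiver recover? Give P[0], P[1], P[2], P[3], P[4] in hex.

CTR decryption: S_i = E(K, T_i) where T_i is the counter for block i; P_i = C_i ⊕ S_i.
Only C[0] changed, to 0x3. In CTR, a change in C_i flips the same bit in P_i only; the keystream is unaffected. Decrypting the received ciphertext:
P[0]: T = 0x7, S = E(K, T) = 0x9; 0x3 ⊕ 0x9 = 0xA.
P[1]: T = 0x8, S = E(K, T) = 0x8; 0xE ⊕ 0x8 = 0x6.
P[2]: T = 0x9, S = E(K, T) = 0x7; 0x2 ⊕ 0x7 = 0x5.
P[3]: T = 0xA, S = E(K, T) = 0x6; 0x3 ⊕ 0x6 = 0x5.
P[4]: T = 0xB, S = E(K, T) = 0x5; 0xB ⊕ 0x5 = 0xE.
Blocks that differ from the original plaintext: P[0].

P[0] = 0xA, P[1] = 0x6, P[2] = 0x5, P[3] = 0x5, P[4] = 0xE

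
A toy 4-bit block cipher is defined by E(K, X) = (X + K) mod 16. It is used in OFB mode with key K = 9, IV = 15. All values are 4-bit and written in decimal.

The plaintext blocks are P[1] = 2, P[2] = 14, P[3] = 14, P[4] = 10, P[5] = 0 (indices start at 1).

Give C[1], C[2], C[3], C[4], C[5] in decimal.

OFB encryption: S_i = E(K, S_{i−1}) with S_{0} = IV; C_i = P_i ⊕ S_i.
C[1]: S = E(K, 15) = 8; 2 ⊕ 8 = 10.
C[2]: S = E(K, 8) = 1; 14 ⊕ 1 = 15.
C[3]: S = E(K, 1) = 10; 14 ⊕ 10 = 4.
C[4]: S = E(K, 10) = 3; 10 ⊕ 3 = 9.
C[5]: S = E(K, 3) = 12; 0 ⊕ 12 = 12.

C[1] = 10, C[2] = 15, C[3] = 4, C[4] = 9, C[5] = 12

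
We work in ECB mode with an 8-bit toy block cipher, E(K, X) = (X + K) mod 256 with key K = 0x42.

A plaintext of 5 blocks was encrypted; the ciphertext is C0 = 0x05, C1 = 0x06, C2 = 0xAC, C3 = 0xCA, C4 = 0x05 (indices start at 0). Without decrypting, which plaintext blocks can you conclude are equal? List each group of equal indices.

ECB encrypts each block independently with the same key, so equal ciphertext blocks imply equal plaintext blocks.
C0 = C4 = 0x05, so P0 = P4.

P0 = P4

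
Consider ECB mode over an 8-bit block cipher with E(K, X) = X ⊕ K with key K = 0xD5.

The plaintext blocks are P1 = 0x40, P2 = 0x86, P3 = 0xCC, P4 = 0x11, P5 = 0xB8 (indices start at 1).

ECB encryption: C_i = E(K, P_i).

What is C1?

C1 = 0x95

C1: E(K, 0x40) = 0x95.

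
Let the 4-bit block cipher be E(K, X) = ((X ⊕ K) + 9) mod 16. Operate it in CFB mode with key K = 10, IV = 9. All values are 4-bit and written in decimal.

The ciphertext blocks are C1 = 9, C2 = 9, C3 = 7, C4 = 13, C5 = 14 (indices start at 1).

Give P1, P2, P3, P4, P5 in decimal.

CFB decryption: P_i = C_i ⊕ E(K, C_{i−1}), with C_{0} = IV.
P1: E(K, 9) = 12; 9 ⊕ 12 = 5.
P2: E(K, 9) = 12; 9 ⊕ 12 = 5.
P3: E(K, 9) = 12; 7 ⊕ 12 = 11.
P4: E(K, 7) = 6; 13 ⊕ 6 = 11.
P5: E(K, 13) = 0; 14 ⊕ 0 = 14.

P1 = 5, P2 = 5, P3 = 11, P4 = 11, P5 = 14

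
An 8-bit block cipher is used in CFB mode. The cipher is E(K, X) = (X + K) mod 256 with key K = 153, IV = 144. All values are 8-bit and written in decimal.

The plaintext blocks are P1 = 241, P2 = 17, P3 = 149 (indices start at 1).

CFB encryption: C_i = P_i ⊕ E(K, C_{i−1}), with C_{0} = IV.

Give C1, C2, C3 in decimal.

C1 = 216, C2 = 96, C3 = 108

C1: E(K, 144) = 41; 241 ⊕ 41 = 216.
C2: E(K, 216) = 113; 17 ⊕ 113 = 96.
C3: E(K, 96) = 249; 149 ⊕ 249 = 108.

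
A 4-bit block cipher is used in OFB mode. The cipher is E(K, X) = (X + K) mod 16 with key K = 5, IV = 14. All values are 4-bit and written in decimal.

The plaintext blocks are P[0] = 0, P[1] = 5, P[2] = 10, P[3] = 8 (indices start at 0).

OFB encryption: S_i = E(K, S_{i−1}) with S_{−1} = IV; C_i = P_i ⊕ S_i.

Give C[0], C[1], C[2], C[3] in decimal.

C[0]: S = E(K, 14) = 3; 0 ⊕ 3 = 3.
C[1]: S = E(K, 3) = 8; 5 ⊕ 8 = 13.
C[2]: S = E(K, 8) = 13; 10 ⊕ 13 = 7.
C[3]: S = E(K, 13) = 2; 8 ⊕ 2 = 10.

C[0] = 3, C[1] = 13, C[2] = 7, C[3] = 10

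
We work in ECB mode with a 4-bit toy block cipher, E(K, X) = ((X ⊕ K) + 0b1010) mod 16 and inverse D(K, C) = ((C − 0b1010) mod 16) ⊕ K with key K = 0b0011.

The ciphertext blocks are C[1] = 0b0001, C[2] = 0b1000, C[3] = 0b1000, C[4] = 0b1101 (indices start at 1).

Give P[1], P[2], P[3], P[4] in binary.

ECB decryption: P_i = D(K, C_i).
P[1]: D(K, 0b0001) = 0b0100.
P[2]: D(K, 0b1000) = 0b1101.
P[3]: D(K, 0b1000) = 0b1101.
P[4]: D(K, 0b1101) = 0b0000.

P[1] = 0b0100, P[2] = 0b1101, P[3] = 0b1101, P[4] = 0b0000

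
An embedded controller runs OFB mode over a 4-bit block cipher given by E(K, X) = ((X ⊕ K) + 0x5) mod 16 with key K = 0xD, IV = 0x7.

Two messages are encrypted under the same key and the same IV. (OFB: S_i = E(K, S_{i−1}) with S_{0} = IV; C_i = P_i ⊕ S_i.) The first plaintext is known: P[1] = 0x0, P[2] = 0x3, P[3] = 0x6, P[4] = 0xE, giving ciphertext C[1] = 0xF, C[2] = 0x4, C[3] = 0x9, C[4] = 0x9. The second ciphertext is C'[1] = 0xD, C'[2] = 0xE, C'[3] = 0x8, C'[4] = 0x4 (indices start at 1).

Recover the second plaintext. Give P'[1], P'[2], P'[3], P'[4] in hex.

P'[1] = 0x2, P'[2] = 0x9, P'[3] = 0x7, P'[4] = 0x3

In OFB with a reused IV, both messages share the same keystream S_i, so C_i ⊕ C'_i = P_i ⊕ P'_i and thus P'_i = P_i ⊕ C_i ⊕ C'_i.
P'[1]: 0x0 ⊕ 0xF ⊕ 0xD = 0x2.
P'[2]: 0x3 ⊕ 0x4 ⊕ 0xE = 0x9.
P'[3]: 0x6 ⊕ 0x9 ⊕ 0x8 = 0x7.
P'[4]: 0xE ⊕ 0x9 ⊕ 0x4 = 0x3.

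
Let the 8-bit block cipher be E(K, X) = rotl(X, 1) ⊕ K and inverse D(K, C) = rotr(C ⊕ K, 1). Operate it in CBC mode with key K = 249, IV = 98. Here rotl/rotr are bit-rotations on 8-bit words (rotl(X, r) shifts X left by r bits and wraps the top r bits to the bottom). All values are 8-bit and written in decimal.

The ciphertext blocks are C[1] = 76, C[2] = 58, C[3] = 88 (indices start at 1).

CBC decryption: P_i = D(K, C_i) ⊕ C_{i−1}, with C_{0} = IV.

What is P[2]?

P[2] = 173

P[2]: D(K, 58) = 225; 225 ⊕ 76 = 173.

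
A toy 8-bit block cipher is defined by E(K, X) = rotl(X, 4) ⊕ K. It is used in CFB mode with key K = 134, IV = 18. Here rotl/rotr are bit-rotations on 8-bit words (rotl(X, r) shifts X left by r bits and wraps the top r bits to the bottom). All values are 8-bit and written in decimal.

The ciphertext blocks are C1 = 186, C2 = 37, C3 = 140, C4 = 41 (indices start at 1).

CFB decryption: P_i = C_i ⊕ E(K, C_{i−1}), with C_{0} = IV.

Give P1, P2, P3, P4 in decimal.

P1 = 29, P2 = 8, P3 = 88, P4 = 103

P1: E(K, 18) = 167; 186 ⊕ 167 = 29.
P2: E(K, 186) = 45; 37 ⊕ 45 = 8.
P3: E(K, 37) = 212; 140 ⊕ 212 = 88.
P4: E(K, 140) = 78; 41 ⊕ 78 = 103.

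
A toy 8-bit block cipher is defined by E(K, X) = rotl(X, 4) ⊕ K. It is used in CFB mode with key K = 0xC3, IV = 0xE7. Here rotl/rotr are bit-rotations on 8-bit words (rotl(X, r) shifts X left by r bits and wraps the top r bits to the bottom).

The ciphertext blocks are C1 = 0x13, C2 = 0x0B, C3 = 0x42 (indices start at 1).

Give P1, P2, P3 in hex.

CFB decryption: P_i = C_i ⊕ E(K, C_{i−1}), with C_{0} = IV.
P1: E(K, 0xE7) = 0xBD; 0x13 ⊕ 0xBD = 0xAE.
P2: E(K, 0x13) = 0xF2; 0x0B ⊕ 0xF2 = 0xF9.
P3: E(K, 0x0B) = 0x73; 0x42 ⊕ 0x73 = 0x31.

P1 = 0xAE, P2 = 0xF9, P3 = 0x31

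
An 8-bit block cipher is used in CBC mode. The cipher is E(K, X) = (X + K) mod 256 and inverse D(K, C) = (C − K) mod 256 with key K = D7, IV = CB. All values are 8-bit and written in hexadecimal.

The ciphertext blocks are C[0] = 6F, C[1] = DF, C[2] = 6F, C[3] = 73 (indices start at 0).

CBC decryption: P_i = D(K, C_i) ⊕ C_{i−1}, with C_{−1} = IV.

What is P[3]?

P[3]: D(K, 73) = 9C; 9C ⊕ 6F = F3.

P[3] = F3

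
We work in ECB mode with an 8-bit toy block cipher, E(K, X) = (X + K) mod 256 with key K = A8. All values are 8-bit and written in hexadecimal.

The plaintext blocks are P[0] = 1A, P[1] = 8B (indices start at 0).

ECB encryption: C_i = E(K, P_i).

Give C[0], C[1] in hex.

C[0] = C2, C[1] = 33

C[0]: E(K, 1A) = C2.
C[1]: E(K, 8B) = 33.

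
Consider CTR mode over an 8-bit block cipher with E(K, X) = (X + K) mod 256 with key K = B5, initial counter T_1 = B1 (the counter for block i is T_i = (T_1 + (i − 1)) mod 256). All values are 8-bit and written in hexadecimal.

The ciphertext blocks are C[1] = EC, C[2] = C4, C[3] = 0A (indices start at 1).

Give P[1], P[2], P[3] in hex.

P[1] = 8A, P[2] = A3, P[3] = 62

CTR decryption: S_i = E(K, T_i) where T_i is the counter for block i; P_i = C_i ⊕ S_i.
P[1]: T = B1, S = E(K, T) = 66; EC ⊕ 66 = 8A.
P[2]: T = B2, S = E(K, T) = 67; C4 ⊕ 67 = A3.
P[3]: T = B3, S = E(K, T) = 68; 0A ⊕ 68 = 62.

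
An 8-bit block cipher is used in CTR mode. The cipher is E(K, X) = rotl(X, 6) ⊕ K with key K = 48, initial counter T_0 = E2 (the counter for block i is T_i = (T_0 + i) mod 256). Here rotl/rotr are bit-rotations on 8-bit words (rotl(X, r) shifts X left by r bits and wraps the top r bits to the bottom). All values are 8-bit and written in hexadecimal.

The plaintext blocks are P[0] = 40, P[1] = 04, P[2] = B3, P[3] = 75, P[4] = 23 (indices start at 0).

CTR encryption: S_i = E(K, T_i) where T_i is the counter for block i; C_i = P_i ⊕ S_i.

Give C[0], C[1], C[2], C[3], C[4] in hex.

C[0]: T = E2, S = E(K, T) = F0; 40 ⊕ F0 = B0.
C[1]: T = E3, S = E(K, T) = B0; 04 ⊕ B0 = B4.
C[2]: T = E4, S = E(K, T) = 71; B3 ⊕ 71 = C2.
C[3]: T = E5, S = E(K, T) = 31; 75 ⊕ 31 = 44.
C[4]: T = E6, S = E(K, T) = F1; 23 ⊕ F1 = D2.

C[0] = B0, C[1] = B4, C[2] = C2, C[3] = 44, C[4] = D2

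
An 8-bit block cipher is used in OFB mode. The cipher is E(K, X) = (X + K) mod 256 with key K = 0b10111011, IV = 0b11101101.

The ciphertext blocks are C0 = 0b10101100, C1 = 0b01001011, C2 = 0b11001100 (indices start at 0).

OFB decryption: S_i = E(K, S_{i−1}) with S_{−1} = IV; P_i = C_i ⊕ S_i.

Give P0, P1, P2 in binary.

P0 = 0b00000100, P1 = 0b00101000, P2 = 0b11010010

P0: S = E(K, 0b11101101) = 0b10101000; 0b10101100 ⊕ 0b10101000 = 0b00000100.
P1: S = E(K, 0b10101000) = 0b01100011; 0b01001011 ⊕ 0b01100011 = 0b00101000.
P2: S = E(K, 0b01100011) = 0b00011110; 0b11001100 ⊕ 0b00011110 = 0b11010010.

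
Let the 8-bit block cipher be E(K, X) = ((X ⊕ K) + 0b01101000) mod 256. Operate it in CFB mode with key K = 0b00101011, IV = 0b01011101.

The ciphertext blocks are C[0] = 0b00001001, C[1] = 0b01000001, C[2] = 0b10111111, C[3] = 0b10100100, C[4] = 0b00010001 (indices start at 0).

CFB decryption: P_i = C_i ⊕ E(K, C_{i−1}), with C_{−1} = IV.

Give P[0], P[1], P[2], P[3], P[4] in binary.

P[0]: E(K, 0b01011101) = 0b11011110; 0b00001001 ⊕ 0b11011110 = 0b11010111.
P[1]: E(K, 0b00001001) = 0b10001010; 0b01000001 ⊕ 0b10001010 = 0b11001011.
P[2]: E(K, 0b01000001) = 0b11010010; 0b10111111 ⊕ 0b11010010 = 0b01101101.
P[3]: E(K, 0b10111111) = 0b11111100; 0b10100100 ⊕ 0b11111100 = 0b01011000.
P[4]: E(K, 0b10100100) = 0b11110111; 0b00010001 ⊕ 0b11110111 = 0b11100110.

P[0] = 0b11010111, P[1] = 0b11001011, P[2] = 0b01101101, P[3] = 0b01011000, P[4] = 0b11100110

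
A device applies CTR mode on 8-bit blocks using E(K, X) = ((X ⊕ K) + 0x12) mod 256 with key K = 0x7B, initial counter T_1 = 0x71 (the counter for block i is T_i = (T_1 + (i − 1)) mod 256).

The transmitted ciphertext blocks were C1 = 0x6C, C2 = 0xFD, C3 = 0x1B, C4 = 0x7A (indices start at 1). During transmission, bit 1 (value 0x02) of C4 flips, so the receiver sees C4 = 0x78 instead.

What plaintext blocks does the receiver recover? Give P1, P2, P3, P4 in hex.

P1 = 0x70, P2 = 0xE6, P3 = 0x01, P4 = 0x59

CTR decryption: S_i = E(K, T_i) where T_i is the counter for block i; P_i = C_i ⊕ S_i.
Only C4 changed, to 0x78. In CTR, a change in C_i flips the same bit in P_i only; the keystream is unaffected. Decrypting the received ciphertext:
P1: T = 0x71, S = E(K, T) = 0x1C; 0x6C ⊕ 0x1C = 0x70.
P2: T = 0x72, S = E(K, T) = 0x1B; 0xFD ⊕ 0x1B = 0xE6.
P3: T = 0x73, S = E(K, T) = 0x1A; 0x1B ⊕ 0x1A = 0x01.
P4: T = 0x74, S = E(K, T) = 0x21; 0x78 ⊕ 0x21 = 0x59.
Blocks that differ from the original plaintext: P4.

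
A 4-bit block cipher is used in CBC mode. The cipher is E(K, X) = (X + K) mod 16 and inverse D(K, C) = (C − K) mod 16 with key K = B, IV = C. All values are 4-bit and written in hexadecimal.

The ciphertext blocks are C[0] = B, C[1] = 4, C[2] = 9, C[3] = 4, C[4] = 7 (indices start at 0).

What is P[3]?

P[3] = 0

CBC decryption: P_i = D(K, C_i) ⊕ C_{i−1}, with C_{−1} = IV.
P[3]: D(K, 4) = 9; 9 ⊕ 9 = 0.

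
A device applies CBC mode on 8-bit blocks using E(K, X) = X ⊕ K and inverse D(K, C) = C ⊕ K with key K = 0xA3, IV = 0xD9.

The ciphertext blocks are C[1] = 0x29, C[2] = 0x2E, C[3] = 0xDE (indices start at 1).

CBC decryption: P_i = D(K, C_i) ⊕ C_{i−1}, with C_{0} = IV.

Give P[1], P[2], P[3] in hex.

P[1]: D(K, 0x29) = 0x8A; 0x8A ⊕ 0xD9 = 0x53.
P[2]: D(K, 0x2E) = 0x8D; 0x8D ⊕ 0x29 = 0xA4.
P[3]: D(K, 0xDE) = 0x7D; 0x7D ⊕ 0x2E = 0x53.

P[1] = 0x53, P[2] = 0xA4, P[3] = 0x53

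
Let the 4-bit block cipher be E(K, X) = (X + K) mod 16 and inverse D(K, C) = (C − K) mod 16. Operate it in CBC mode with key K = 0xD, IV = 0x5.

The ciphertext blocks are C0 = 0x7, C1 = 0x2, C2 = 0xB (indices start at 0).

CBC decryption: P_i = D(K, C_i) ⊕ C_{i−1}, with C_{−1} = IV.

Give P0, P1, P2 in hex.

P0: D(K, 0x7) = 0xA; 0xA ⊕ 0x5 = 0xF.
P1: D(K, 0x2) = 0x5; 0x5 ⊕ 0x7 = 0x2.
P2: D(K, 0xB) = 0xE; 0xE ⊕ 0x2 = 0xC.

P0 = 0xF, P1 = 0x2, P2 = 0xC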